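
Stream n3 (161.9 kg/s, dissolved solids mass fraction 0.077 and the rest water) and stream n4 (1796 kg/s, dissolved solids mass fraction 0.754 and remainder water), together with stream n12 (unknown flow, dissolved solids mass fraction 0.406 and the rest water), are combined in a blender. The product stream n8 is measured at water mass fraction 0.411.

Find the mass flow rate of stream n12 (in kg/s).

1166 kg/s

Let n12 be the unknown flow. Total out = 1957.9 + n12.
water balance: 591.25 + 0.594·n12 = 0.411·(1957.9 + n12)
(0.594 − 0.411)·n12 = 0.411×1957.9 − 591.25 = 213.45
n12 = 213.45 / 0.183 = 1166.4 kg/s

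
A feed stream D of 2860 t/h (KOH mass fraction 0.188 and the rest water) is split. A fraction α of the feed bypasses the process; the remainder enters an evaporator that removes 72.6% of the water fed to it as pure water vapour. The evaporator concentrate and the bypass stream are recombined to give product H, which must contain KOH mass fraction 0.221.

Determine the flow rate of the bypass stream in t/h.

2136 t/h

All 2860×0.188 = 537.68 t/h of KOH reaches H, so H = 537.68/0.221 = 2432.9 t/h and vapour = 427.06 t/h.
The evaporator receives (1−α)·2860 of feed at 0.812 water and removes 0.726 of that water:
0.726×0.812×(1−α)×2860 = 427.06
(1−α) = 427.06/1686 = 0.2533;  α = 0.7467.
Bypass flow = 0.7467×2860 = 2135.6 t/h.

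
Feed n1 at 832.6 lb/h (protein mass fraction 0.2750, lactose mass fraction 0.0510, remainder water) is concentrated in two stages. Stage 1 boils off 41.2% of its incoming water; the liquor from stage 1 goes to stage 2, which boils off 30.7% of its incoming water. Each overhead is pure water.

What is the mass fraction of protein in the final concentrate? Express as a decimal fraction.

0.4578

water in feed = 832.6×0.674 = 561.17 lb/h.
After stage 1: water left = (1−0.412)×561.17 = 329.97; stream total = 601.4 lb/h.
After stage 2: water left = (1−0.307)×329.97 = 228.67; final concentrate = 500.1 lb/h.
protein fraction = 228.97/500.1 = 0.4578.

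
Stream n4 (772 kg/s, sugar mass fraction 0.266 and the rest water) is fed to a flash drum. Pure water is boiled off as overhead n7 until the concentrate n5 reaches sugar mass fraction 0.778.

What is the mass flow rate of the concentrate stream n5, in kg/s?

263.9 kg/s

sugar is conserved: 772×0.266 = 205.35 kg/s all reports to the concentrate.
Concentrate = 205.35/(target fraction) = 263.95 kg/s.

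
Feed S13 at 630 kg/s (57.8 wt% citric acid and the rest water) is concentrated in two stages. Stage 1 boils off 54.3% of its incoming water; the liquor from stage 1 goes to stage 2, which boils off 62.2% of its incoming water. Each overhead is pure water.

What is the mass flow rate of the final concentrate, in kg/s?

410.1 kg/s

water in feed = 630×0.422 = 265.86 kg/s.
After stage 1: water left = (1−0.543)×265.86 = 121.5; stream total = 485.64 kg/s.
After stage 2: water left = (1−0.622)×121.5 = 45.926; final concentrate = 410.07 kg/s.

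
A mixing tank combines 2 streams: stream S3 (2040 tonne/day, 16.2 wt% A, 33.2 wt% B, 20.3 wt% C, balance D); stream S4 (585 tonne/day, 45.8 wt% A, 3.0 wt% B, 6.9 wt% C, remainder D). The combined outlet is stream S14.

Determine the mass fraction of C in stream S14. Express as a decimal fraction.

Total flow out = 2040 + 585 = 2625 tonne/day.
C in = 2040×0.203 + 585×0.069 = 454.49 tonne/day.
C mass fraction in S14 = 454.49/2625 = 0.173.

0.173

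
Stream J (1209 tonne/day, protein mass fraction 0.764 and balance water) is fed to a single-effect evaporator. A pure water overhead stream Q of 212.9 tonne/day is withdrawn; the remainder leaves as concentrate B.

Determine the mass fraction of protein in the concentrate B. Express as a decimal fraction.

protein is not removed: 1209×0.764 = 923.68 tonne/day of protein enters B.
Concentrate = 1209 − 212.9 = 996.1 tonne/day.
Mass fraction = 923.68/996.1 = 0.927.

0.927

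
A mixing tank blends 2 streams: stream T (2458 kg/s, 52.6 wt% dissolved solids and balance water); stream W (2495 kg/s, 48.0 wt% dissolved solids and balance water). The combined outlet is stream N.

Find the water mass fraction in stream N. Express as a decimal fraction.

0.4972

Total flow out = 2458 + 2495 = 4953 kg/s.
water in = 2458×0.474 + 2495×0.520 = 2462.5 kg/s.
water mass fraction in N = 2462.5/4953 = 0.4972.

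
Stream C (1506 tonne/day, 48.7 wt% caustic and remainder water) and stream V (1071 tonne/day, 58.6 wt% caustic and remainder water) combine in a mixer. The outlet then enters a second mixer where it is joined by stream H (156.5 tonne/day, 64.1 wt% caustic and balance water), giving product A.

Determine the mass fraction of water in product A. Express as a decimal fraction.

Overall, product flow = 2733.5 tonne/day.
water in = 1506×0.513 + 1071×0.414 + 156.5×0.359 = 1272.2 tonne/day.
water fraction in A = 0.465.

0.465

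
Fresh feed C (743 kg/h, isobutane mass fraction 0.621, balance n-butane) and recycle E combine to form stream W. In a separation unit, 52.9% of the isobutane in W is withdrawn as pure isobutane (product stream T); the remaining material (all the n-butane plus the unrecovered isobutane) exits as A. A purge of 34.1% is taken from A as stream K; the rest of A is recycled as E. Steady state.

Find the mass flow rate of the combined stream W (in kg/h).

1495 kg/h

n-butane enters only via C and leaves only via the purge: 743×0.379 = 0.341×(n-butane in A), and the separation unit passes all n-butane, so n-butane in W = n-butane in A = 825.8 kg/h.
isobutane in W: m_A = 743×0.621 + (1−0.341)·(1−0.529)·m_A, so m_A = 461.4/0.6896 = 669.08 kg/h.
W = 669.08 + 825.8 = 1494.9 kg/h.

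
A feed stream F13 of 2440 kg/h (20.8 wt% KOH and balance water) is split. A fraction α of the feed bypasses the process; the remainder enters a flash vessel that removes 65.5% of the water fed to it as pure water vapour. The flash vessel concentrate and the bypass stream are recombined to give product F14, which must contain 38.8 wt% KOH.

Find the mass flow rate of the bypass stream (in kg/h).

258 kg/h

All 2440×0.208 = 507.52 kg/h of KOH reaches F14, so F14 = 507.52/0.388 = 1308 kg/h and vapour = 1132 kg/h.
The evaporator receives (1−α)·2440 of feed at 0.792 water and removes 0.655 of that water:
0.655×0.792×(1−α)×2440 = 1132
(1−α) = 1132/1265.8 = 0.8943;  α = 0.1057.
Bypass flow = 0.1057×2440 = 257.95 kg/h.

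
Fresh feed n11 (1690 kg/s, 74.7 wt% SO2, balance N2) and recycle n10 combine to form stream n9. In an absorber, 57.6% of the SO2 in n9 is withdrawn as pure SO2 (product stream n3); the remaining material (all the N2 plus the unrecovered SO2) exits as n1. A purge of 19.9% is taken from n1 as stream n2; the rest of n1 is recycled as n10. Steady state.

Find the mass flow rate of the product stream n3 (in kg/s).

1101 kg/s

SO2 in n9: m_A = 1690×0.747 + (1−0.199)·(1−0.576)·m_A, so m_A = 1262.4/0.6604 = 1911.7 kg/s.
Product n3 = 0.576×1911.7 = 1101.1 kg/s.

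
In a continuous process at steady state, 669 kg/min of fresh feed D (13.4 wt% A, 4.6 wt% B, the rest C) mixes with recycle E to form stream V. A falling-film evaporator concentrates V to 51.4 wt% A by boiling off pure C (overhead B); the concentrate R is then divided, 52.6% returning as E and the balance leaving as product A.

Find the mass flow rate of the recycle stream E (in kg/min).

193.5 kg/min

Overall A balance (none leaves overhead): A in fresh feed = A in product, i.e. 669×0.134 = (1−0.526)·R·0.514.
R = 89.646/(0.514×0.474) = 367.95 kg/min.
Recycle E = 0.526×367.95 = 193.54 kg/min.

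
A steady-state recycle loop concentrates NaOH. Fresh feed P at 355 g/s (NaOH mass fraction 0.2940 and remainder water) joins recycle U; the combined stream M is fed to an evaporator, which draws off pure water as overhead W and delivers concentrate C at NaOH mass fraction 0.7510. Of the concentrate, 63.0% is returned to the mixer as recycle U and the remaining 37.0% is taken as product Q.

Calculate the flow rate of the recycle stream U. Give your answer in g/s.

236.6 g/s

Overall NaOH balance (none leaves overhead): NaOH in fresh feed = NaOH in product, i.e. 355×0.294 = (1−0.630)·C·0.751.
C = 104.37/(0.751×0.370) = 375.61 g/s.
Recycle U = 0.630×375.61 = 236.63 g/s.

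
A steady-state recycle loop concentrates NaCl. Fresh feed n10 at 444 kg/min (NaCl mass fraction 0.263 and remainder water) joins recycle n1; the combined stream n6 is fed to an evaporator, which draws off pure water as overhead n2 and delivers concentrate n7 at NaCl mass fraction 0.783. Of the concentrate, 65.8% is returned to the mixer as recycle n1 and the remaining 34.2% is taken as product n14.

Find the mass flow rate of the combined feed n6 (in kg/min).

730.9 kg/min

Overall NaCl balance (none leaves overhead): NaCl in fresh feed = NaCl in product, i.e. 444×0.263 = (1−0.658)·n7·0.783.
n7 = 116.77/(0.783×0.342) = 436.06 kg/min.
Recycle n1 = 0.658×436.06 = 286.93 kg/min.
Combined feed n6 = 444 + 286.93 = 730.93 kg/min.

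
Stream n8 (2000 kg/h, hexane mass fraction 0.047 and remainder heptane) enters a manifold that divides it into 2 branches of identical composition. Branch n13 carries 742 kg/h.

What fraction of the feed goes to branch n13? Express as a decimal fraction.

Fraction to n13 = 742/2000 = 0.3710.

0.371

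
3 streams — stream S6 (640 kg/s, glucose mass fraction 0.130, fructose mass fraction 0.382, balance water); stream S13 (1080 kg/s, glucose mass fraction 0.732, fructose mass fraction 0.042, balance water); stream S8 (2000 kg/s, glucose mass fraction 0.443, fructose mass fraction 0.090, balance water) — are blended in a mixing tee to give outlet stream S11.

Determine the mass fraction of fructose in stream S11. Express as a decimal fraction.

Total flow out = 640 + 1080 + 2000 = 3720 kg/s.
fructose in = 640×0.382 + 1080×0.042 + 2000×0.090 = 469.84 kg/s.
fructose mass fraction in S11 = 469.84/3720 = 0.126.

0.126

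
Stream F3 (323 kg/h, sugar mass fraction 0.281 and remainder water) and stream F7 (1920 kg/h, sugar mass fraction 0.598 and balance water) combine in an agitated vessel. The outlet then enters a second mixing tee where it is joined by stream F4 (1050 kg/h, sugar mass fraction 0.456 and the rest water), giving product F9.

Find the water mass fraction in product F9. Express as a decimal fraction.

Overall, product flow = 3293 kg/h.
water in = 323×0.719 + 1920×0.402 + 1050×0.544 = 1575.3 kg/h.
water fraction in F9 = 0.478.

0.478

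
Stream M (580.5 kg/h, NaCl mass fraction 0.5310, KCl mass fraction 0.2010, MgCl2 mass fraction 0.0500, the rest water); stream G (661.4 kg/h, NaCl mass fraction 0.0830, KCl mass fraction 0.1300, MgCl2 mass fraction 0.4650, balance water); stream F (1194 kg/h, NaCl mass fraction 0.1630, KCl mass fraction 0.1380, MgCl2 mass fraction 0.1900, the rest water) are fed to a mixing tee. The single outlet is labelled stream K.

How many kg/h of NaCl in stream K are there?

NaCl out = NaCl in = 580.5×0.531 + 661.4×0.083 + 1194×0.163 = 557.76 kg/h.

557.8 kg/h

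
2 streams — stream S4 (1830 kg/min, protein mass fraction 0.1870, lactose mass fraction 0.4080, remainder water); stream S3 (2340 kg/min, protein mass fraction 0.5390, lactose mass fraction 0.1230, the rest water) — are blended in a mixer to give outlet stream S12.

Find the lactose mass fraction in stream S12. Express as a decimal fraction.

Total flow out = 1830 + 2340 = 4170 kg/min.
lactose in = 1830×0.408 + 2340×0.123 = 1034.5 kg/min.
lactose mass fraction in S12 = 1034.5/4170 = 0.2481.

0.2481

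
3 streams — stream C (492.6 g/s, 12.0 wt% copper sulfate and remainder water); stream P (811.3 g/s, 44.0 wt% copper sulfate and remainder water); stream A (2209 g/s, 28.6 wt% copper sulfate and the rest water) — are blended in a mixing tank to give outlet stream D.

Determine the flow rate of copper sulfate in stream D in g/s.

1048 g/s

copper sulfate out = copper sulfate in = 492.6×0.120 + 811.3×0.440 + 2209×0.286 = 1047.9 g/s.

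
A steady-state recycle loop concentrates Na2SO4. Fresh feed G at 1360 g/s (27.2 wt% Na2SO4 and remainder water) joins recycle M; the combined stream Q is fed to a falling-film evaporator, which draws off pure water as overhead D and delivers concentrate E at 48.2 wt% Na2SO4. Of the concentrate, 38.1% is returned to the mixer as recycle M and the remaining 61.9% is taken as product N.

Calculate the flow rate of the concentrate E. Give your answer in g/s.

1240 g/s

Overall Na2SO4 balance (none leaves overhead): Na2SO4 in fresh feed = Na2SO4 in product, i.e. 1360×0.272 = (1−0.381)·E·0.482.
E = 369.92/(0.482×0.619) = 1239.9 g/s.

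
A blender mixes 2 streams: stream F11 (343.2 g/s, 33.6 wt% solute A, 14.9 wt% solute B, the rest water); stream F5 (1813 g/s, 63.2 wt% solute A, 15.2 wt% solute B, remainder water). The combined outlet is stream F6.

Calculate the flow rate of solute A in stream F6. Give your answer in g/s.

1261 g/s

solute A out = solute A in = 343.2×0.336 + 1813×0.632 = 1261.1 g/s.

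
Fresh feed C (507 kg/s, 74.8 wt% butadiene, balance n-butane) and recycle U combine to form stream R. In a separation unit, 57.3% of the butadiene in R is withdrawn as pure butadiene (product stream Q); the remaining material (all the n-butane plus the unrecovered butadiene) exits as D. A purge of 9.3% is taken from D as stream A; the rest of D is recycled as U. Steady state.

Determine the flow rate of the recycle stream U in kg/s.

1486 kg/s

n-butane enters only via C and leaves only via the purge: 507×0.252 = 0.093×(n-butane in D), and the separation unit passes all n-butane, so n-butane in R = n-butane in D = 1373.8 kg/s.
butadiene in R: m_A = 507×0.748 + (1−0.093)·(1−0.573)·m_A, so m_A = 379.24/0.6127 = 618.95 kg/s.
D = (1−0.573)×618.95 + 1373.8 = 1638.1 kg/s.
Recycle U = (1−0.093)×1638.1 = 1485.8 kg/s.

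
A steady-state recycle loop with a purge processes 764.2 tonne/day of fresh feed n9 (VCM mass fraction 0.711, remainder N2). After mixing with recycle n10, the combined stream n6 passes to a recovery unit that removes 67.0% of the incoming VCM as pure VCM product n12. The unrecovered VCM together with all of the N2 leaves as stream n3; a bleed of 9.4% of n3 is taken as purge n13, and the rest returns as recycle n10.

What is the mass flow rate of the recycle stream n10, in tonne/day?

N2 enters only via n9 and leaves only via the purge: 764.2×0.289 = 0.094×(N2 in n3), and the recovery unit passes all N2, so N2 in n6 = N2 in n3 = 2349.5 tonne/day.
VCM in n6: m_A = 764.2×0.711 + (1−0.094)·(1−0.670)·m_A, so m_A = 543.35/0.7010 = 775.08 tonne/day.
n3 = (1−0.670)×775.08 + 2349.5 = 2605.3 tonne/day.
Recycle n10 = (1−0.094)×2605.3 = 2360.4 tonne/day.

2360 tonne/day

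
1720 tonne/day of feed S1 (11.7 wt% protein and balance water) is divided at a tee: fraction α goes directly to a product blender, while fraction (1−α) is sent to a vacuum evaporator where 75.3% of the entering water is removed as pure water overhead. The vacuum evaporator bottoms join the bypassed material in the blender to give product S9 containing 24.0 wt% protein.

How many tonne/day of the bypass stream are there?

All 1720×0.117 = 201.24 tonne/day of protein reaches S9, so S9 = 201.24/0.240 = 838.5 tonne/day and vapour = 881.5 tonne/day.
The evaporator receives (1−α)·1720 of feed at 0.883 water and removes 0.753 of that water:
0.753×0.883×(1−α)×1720 = 881.5
(1−α) = 881.5/1143.6 = 0.7708;  α = 0.2292.
Bypass flow = 0.2292×1720 = 394.23 tonne/day.

394.2 tonne/day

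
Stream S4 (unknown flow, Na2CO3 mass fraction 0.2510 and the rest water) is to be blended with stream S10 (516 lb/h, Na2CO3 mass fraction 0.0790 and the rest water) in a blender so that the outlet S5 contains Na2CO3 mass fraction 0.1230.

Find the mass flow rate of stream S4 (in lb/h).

177.4 lb/h

Let S4 be the unknown flow. Total out = 516 + S4.
Na2CO3 balance: 40.764 + 0.251·S4 = 0.123·(516 + S4)
(0.251 − 0.123)·S4 = 0.123×516 − 40.764 = 22.704
S4 = 22.704 / 0.128 = 177.37 lb/h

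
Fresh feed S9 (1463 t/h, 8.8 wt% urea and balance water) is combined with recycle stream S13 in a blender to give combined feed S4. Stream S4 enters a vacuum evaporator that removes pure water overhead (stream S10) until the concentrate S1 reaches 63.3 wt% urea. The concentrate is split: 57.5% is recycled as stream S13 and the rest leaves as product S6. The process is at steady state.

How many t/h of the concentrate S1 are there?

Overall urea balance (none leaves overhead): urea in fresh feed = urea in product, i.e. 1463×0.088 = (1−0.575)·S1·0.633.
S1 = 128.74/(0.633×0.425) = 478.56 t/h.

478.6 t/h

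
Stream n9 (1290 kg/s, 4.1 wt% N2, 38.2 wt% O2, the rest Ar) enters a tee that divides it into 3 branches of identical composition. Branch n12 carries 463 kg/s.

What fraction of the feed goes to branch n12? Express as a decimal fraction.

Fraction to n12 = 463/1290 = 0.3589.

0.359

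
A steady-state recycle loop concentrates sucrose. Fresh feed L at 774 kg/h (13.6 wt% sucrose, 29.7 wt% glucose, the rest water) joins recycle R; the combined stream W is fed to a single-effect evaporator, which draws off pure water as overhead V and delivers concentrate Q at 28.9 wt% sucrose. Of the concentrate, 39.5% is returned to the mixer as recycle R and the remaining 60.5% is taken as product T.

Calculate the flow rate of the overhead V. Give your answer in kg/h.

Overall sucrose balance (none leaves overhead): sucrose in fresh feed = sucrose in product, i.e. 774×0.136 = (1−0.395)·Q·0.289.
Q = 105.26/(0.289×0.605) = 602.04 kg/h.
Recycle R = 0.395×602.04 = 237.81 kg/h.
Combined feed W = 774 + 237.81 = 1011.8 kg/h.
Overhead V = W − Q = 1011.8 − 602.04 = 409.76 kg/h.

409.8 kg/h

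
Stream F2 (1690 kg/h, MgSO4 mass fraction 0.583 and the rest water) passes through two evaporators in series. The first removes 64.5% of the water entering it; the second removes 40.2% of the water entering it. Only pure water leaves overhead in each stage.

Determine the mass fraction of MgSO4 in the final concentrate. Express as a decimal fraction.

0.868

water in feed = 1690×0.417 = 704.73 kg/h.
After stage 1: water left = (1−0.645)×704.73 = 250.18; stream total = 1235.4 kg/h.
After stage 2: water left = (1−0.402)×250.18 = 149.61; final concentrate = 1134.9 kg/h.
MgSO4 fraction = 985.27/1134.9 = 0.868.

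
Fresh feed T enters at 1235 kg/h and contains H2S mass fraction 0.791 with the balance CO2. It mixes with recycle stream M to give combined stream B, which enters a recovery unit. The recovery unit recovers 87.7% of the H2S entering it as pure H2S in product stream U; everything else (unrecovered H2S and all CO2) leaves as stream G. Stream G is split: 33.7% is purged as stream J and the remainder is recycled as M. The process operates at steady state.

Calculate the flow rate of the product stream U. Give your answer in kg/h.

932.8 kg/h

H2S in B: m_A = 1235×0.791 + (1−0.337)·(1−0.877)·m_A, so m_A = 976.88/0.9185 = 1063.6 kg/h.
Product U = 0.877×1063.6 = 932.8 kg/h.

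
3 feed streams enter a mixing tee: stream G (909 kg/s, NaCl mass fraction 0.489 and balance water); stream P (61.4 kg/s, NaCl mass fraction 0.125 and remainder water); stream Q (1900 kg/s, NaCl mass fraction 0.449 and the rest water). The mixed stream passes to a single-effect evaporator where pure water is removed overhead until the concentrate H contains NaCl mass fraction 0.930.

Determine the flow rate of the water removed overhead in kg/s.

1467 kg/s

NaCl entering = 909×0.489 + 61.4×0.125 + 1900×0.449 = 1305.3 kg/s.
All NaCl reports to H, so H = 1305.3/0.930 = 1403.5 kg/s.
Total feed = 2870.4 kg/s; overhead = 2870.4 − 1403.5 = 1466.9 kg/s.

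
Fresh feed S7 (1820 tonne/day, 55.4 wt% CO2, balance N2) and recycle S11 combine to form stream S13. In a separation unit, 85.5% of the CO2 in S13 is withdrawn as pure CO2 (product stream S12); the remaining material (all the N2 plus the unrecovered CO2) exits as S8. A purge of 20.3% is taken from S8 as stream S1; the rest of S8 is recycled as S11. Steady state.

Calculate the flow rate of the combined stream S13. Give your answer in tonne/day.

5139 tonne/day

N2 enters only via S7 and leaves only via the purge: 1820×0.446 = 0.203×(N2 in S8), and the separation unit passes all N2, so N2 in S13 = N2 in S8 = 3998.6 tonne/day.
CO2 in S13: m_A = 1820×0.554 + (1−0.203)·(1−0.855)·m_A, so m_A = 1008.3/0.8844 = 1140 tonne/day.
S13 = 1140 + 3998.6 = 5138.6 tonne/day.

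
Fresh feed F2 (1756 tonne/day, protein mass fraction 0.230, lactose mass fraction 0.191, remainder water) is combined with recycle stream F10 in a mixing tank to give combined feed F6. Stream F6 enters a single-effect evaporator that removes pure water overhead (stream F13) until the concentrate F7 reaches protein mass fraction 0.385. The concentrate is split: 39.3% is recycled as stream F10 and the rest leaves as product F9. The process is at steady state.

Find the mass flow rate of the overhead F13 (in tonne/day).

Overall protein balance (none leaves overhead): protein in fresh feed = protein in product, i.e. 1756×0.230 = (1−0.393)·F7·0.385.
F7 = 403.88/(0.385×0.607) = 1728.2 tonne/day.
Recycle F10 = 0.393×1728.2 = 679.2 tonne/day.
Combined feed F6 = 1756 + 679.2 = 2435.2 tonne/day.
Overhead F13 = F6 − F7 = 2435.2 − 1728.2 = 706.96 tonne/day.

707 tonne/day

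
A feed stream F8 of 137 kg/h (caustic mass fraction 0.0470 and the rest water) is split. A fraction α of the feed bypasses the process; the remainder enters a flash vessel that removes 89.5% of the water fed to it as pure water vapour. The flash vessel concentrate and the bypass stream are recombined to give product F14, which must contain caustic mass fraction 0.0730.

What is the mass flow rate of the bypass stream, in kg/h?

79.79 kg/h

All 137×0.047 = 6.439 kg/h of caustic reaches F14, so F14 = 6.439/0.073 = 88.205 kg/h and vapour = 48.795 kg/h.
The evaporator receives (1−α)·137 of feed at 0.953 water and removes 0.895 of that water:
0.895×0.953×(1−α)×137 = 48.795
(1−α) = 48.795/116.85 = 0.4176;  α = 0.5824.
Bypass flow = 0.5824×137 = 79.792 kg/h.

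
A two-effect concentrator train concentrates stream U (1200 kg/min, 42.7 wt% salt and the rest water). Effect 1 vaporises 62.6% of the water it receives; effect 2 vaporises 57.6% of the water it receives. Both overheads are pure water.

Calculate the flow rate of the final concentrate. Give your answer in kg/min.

621.4 kg/min

water in feed = 1200×0.573 = 687.6 kg/min.
After stage 1: water left = (1−0.626)×687.6 = 257.16; stream total = 769.56 kg/min.
After stage 2: water left = (1−0.576)×257.16 = 109.04; final concentrate = 621.44 kg/min.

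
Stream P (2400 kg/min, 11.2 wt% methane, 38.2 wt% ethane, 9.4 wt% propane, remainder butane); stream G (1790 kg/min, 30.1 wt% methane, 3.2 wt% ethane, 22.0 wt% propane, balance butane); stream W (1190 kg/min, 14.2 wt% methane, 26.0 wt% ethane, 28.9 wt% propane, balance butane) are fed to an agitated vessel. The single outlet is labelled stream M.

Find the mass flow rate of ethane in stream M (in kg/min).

ethane out = ethane in = 2400×0.382 + 1790×0.032 + 1190×0.260 = 1283.5 kg/min.

1283 kg/min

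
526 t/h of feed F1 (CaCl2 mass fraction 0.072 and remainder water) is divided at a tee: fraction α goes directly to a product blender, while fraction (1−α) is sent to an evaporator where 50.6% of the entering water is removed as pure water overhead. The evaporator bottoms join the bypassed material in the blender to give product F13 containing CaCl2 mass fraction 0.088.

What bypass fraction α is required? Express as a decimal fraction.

0.613

All 526×0.072 = 37.872 t/h of CaCl2 reaches F13, so F13 = 37.872/0.088 = 430.36 t/h and vapour = 95.636 t/h.
The evaporator receives (1−α)·526 of feed at 0.928 water and removes 0.506 of that water:
0.506×0.928×(1−α)×526 = 95.636
(1−α) = 95.636/246.99 = 0.3872;  α = 0.6128.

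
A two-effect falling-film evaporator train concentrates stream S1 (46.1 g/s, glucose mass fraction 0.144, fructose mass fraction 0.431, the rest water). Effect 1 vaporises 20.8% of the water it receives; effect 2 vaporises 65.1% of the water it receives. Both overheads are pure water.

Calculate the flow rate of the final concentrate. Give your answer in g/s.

water in feed = 46.1×0.425 = 19.593 g/s.
After stage 1: water left = (1−0.208)×19.593 = 15.517; stream total = 42.025 g/s.
After stage 2: water left = (1−0.651)×15.517 = 5.4155; final concentrate = 31.923 g/s.

31.92 g/s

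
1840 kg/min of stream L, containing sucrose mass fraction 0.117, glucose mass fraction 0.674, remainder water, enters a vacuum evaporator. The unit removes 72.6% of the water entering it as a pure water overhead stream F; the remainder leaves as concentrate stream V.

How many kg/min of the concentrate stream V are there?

water entering = 1840×0.209 = 384.56 kg/min; overhead removed = 0.726×384.56 = 279.19 kg/min.
Concentrate = 1840 − 279.19 = 1560.8 kg/min.

1561 kg/min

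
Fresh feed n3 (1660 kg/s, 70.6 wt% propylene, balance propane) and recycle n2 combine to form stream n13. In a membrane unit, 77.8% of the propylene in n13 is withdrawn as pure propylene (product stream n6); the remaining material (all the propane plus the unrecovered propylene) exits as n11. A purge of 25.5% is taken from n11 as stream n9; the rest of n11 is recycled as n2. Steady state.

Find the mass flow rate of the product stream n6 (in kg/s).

propylene in n13: m_A = 1660×0.706 + (1−0.255)·(1−0.778)·m_A, so m_A = 1172/0.8346 = 1404.2 kg/s.
Product n6 = 0.778×1404.2 = 1092.5 kg/s.

1092 kg/s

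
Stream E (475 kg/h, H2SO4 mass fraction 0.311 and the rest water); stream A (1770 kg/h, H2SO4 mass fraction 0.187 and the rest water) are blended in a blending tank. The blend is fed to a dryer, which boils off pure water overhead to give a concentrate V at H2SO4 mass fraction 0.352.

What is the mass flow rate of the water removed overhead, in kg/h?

885 kg/h

H2SO4 entering = 475×0.311 + 1770×0.187 = 478.72 kg/h.
All H2SO4 reports to V, so V = 478.72/0.352 = 1360 kg/h.
Total feed = 2245 kg/h; overhead = 2245 − 1360 = 885.01 kg/h.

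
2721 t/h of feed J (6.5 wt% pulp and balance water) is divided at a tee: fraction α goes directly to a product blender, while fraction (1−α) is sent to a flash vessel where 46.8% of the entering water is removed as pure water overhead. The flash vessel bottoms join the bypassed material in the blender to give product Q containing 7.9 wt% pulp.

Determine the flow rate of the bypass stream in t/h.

All 2721×0.065 = 176.87 t/h of pulp reaches Q, so Q = 176.87/0.079 = 2238.8 t/h and vapour = 482.2 t/h.
The evaporator receives (1−α)·2721 of feed at 0.935 water and removes 0.468 of that water:
0.468×0.935×(1−α)×2721 = 482.2
(1−α) = 482.2/1190.7 = 0.4050;  α = 0.5950.
Bypass flow = 0.5950×2721 = 1619 t/h.

1619 t/h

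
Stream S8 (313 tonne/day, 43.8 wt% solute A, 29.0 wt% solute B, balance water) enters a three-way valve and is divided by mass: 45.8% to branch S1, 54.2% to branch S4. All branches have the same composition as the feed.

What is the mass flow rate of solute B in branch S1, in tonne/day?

Branch S1 total = 0.458×313 = 143.35 tonne/day.
solute B in S1 = 0.290×143.35 = 41.573 tonne/day.

41.57 tonne/day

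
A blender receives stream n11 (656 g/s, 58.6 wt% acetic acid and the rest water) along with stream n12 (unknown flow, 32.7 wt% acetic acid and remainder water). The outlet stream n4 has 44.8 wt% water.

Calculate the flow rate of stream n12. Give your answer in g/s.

99.13 g/s

Let n12 be the unknown flow. Total out = 656 + n12.
water balance: 271.58 + 0.673·n12 = 0.448·(656 + n12)
(0.673 − 0.448)·n12 = 0.448×656 − 271.58 = 22.304
n12 = 22.304 / 0.225 = 99.129 g/s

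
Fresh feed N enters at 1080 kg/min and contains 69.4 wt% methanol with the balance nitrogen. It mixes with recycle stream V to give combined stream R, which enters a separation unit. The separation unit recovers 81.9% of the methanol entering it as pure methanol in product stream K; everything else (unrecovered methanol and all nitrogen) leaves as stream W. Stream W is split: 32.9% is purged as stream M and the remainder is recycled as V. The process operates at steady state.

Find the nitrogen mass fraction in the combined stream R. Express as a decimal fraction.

0.5407

nitrogen enters only via N and leaves only via the purge: 1080×0.306 = 0.329×(nitrogen in W), and the separation unit passes all nitrogen, so nitrogen in R = nitrogen in W = 1004.5 kg/min.
methanol in R: m_A = 1080×0.694 + (1−0.329)·(1−0.819)·m_A, so m_A = 749.52/0.8785 = 853.13 kg/min.
R = 853.13 + 1004.5 = 1857.6 kg/min.
nitrogen fraction in R = 1004.5/1857.6 = 0.5407.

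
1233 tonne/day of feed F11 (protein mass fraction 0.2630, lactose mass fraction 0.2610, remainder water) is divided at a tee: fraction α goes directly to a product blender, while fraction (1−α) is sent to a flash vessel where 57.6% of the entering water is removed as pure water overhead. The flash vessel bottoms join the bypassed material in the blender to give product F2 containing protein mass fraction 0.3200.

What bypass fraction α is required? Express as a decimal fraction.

All 1233×0.263 = 324.28 tonne/day of protein reaches F2, so F2 = 324.28/0.320 = 1013.4 tonne/day and vapour = 219.63 tonne/day.
The evaporator receives (1−α)·1233 of feed at 0.476 water and removes 0.576 of that water:
0.576×0.476×(1−α)×1233 = 219.63
(1−α) = 219.63/338.06 = 0.6497;  α = 0.3503.

0.350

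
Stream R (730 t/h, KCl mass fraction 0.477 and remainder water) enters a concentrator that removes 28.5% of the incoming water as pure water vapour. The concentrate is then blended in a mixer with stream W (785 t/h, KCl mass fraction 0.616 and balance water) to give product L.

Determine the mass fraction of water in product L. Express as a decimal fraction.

Vapour removed = 0.285×0.523×730 = 108.81 t/h; concentrate = 621.19 t/h.
water reaching the mixer = 272.98 (from concentrate) + 785×0.384 = 574.42 t/h.
Product flow = 621.19 + 785 = 1406.2 t/h; water fraction = 0.408.

0.408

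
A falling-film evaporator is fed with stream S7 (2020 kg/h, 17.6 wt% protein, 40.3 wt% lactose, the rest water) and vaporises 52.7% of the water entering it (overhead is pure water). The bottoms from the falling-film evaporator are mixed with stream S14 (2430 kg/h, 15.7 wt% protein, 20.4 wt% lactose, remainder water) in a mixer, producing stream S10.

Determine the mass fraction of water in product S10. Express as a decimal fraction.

Vapour removed = 0.527×0.421×2020 = 448.17 kg/h; concentrate = 1571.8 kg/h.
water reaching the mixer = 402.25 (from concentrate) + 2430×0.639 = 1955 kg/h.
Product flow = 1571.8 + 2430 = 4001.8 kg/h; water fraction = 0.489.

0.489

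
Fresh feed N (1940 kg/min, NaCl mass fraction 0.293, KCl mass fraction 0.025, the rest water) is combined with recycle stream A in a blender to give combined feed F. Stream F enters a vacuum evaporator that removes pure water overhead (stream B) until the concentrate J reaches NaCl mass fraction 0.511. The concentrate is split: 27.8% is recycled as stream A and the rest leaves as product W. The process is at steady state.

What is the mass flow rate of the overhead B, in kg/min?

827.6 kg/min

Overall NaCl balance (none leaves overhead): NaCl in fresh feed = NaCl in product, i.e. 1940×0.293 = (1−0.278)·J·0.511.
J = 568.42/(0.511×0.722) = 1540.7 kg/min.
Recycle A = 0.278×1540.7 = 428.31 kg/min.
Combined feed F = 1940 + 428.31 = 2368.3 kg/min.
Overhead B = F − J = 2368.3 − 1540.7 = 827.63 kg/min.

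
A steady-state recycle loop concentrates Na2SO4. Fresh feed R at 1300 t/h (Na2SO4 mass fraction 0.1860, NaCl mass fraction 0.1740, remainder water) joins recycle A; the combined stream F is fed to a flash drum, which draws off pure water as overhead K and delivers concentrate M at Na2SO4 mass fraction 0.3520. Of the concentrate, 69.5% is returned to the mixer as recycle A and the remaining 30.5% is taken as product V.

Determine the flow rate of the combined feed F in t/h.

2865 t/h

Overall Na2SO4 balance (none leaves overhead): Na2SO4 in fresh feed = Na2SO4 in product, i.e. 1300×0.186 = (1−0.695)·M·0.352.
M = 241.8/(0.352×0.305) = 2252.2 t/h.
Recycle A = 0.695×2252.2 = 1565.3 t/h.
Combined feed F = 1300 + 1565.3 = 2865.3 t/h.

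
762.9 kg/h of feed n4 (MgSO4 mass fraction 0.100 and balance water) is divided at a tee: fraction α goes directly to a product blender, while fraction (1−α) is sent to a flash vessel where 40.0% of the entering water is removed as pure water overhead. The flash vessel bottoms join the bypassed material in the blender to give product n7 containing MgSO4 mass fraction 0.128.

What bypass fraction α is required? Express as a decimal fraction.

0.392

All 762.9×0.100 = 76.29 kg/h of MgSO4 reaches n7, so n7 = 76.29/0.128 = 596.02 kg/h and vapour = 166.88 kg/h.
The evaporator receives (1−α)·762.9 of feed at 0.900 water and removes 0.400 of that water:
0.400×0.900×(1−α)×762.9 = 166.88
(1−α) = 166.88/274.64 = 0.6076;  α = 0.3924.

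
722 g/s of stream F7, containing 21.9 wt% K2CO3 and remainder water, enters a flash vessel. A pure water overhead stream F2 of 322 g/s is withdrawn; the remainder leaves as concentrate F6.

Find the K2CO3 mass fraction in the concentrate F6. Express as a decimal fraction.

K2CO3 is not removed: 722×0.219 = 158.12 g/s of K2CO3 enters F6.
Concentrate = 722 − 322 = 400 g/s.
Mass fraction = 158.12/400 = 0.395.

0.395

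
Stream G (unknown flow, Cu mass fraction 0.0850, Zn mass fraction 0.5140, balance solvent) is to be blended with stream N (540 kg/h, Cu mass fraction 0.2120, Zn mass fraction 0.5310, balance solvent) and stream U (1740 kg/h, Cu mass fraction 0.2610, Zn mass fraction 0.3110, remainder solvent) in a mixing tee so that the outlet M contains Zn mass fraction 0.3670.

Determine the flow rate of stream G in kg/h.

60.41 kg/h

Let G be the unknown flow. Total out = 2280 + G.
Zn balance: 827.88 + 0.514·G = 0.367·(2280 + G)
(0.514 − 0.367)·G = 0.367×2280 − 827.88 = 8.88
G = 8.88 / 0.147 = 60.408 kg/h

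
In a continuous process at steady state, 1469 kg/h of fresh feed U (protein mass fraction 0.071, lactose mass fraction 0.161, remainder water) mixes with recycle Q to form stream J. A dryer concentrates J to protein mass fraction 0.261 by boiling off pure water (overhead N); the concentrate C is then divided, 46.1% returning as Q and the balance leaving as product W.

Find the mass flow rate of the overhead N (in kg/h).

Overall protein balance (none leaves overhead): protein in fresh feed = protein in product, i.e. 1469×0.071 = (1−0.461)·C·0.261.
C = 104.3/(0.261×0.539) = 741.4 kg/h.
Recycle Q = 0.461×741.4 = 341.78 kg/h.
Combined feed J = 1469 + 341.78 = 1810.8 kg/h.
Overhead N = J − C = 1810.8 − 741.4 = 1069.4 kg/h.

1069 kg/h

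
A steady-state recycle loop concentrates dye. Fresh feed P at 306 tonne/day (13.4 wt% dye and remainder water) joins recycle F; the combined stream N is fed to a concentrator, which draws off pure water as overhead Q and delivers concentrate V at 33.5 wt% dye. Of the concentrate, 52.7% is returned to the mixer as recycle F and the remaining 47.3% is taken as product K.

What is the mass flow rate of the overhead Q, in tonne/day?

Overall dye balance (none leaves overhead): dye in fresh feed = dye in product, i.e. 306×0.134 = (1−0.527)·V·0.335.
V = 41.004/(0.335×0.473) = 258.77 tonne/day.
Recycle F = 0.527×258.77 = 136.37 tonne/day.
Combined feed N = 306 + 136.37 = 442.37 tonne/day.
Overhead Q = N − V = 442.37 − 258.77 = 183.6 tonne/day.

183.6 tonne/day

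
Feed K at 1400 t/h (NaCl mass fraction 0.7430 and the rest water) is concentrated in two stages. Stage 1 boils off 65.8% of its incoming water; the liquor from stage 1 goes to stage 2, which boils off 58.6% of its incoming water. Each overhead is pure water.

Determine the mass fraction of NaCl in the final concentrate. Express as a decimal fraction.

0.9533

water in feed = 1400×0.257 = 359.8 t/h.
After stage 1: water left = (1−0.658)×359.8 = 123.05; stream total = 1163.3 t/h.
After stage 2: water left = (1−0.586)×123.05 = 50.943; final concentrate = 1091.1 t/h.
NaCl fraction = 1040.2/1091.1 = 0.9533.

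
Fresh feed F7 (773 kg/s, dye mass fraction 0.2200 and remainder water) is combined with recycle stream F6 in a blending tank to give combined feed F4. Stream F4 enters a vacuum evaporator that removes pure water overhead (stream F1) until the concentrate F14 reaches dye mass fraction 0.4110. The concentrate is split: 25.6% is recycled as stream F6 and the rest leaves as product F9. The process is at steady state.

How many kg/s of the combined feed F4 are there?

Overall dye balance (none leaves overhead): dye in fresh feed = dye in product, i.e. 773×0.220 = (1−0.256)·F14·0.411.
F14 = 170.06/(0.411×0.744) = 556.14 kg/s.
Recycle F6 = 0.256×556.14 = 142.37 kg/s.
Combined feed F4 = 773 + 142.37 = 915.37 kg/s.

915.4 kg/s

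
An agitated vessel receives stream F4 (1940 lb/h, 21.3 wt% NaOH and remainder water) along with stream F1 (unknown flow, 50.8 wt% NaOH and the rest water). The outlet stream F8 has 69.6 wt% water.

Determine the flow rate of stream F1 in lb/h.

865.4 lb/h

Let F1 be the unknown flow. Total out = 1940 + F1.
water balance: 1526.8 + 0.492·F1 = 0.696·(1940 + F1)
(0.492 − 0.696)·F1 = 0.696×1940 − 1526.8 = -176.54
F1 = -176.54 / -0.204 = 865.39 lb/h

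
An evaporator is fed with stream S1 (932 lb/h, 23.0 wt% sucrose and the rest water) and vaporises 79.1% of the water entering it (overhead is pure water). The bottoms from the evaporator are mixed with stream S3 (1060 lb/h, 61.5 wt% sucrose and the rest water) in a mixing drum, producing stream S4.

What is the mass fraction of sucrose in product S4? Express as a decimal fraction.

Vapour removed = 0.791×0.770×932 = 567.65 lb/h; concentrate = 364.35 lb/h.
sucrose reaching the mixer = 214.36 (from concentrate) + 1060×0.615 = 866.26 lb/h.
Product flow = 364.35 + 1060 = 1424.3 lb/h; sucrose fraction = 0.608.

0.608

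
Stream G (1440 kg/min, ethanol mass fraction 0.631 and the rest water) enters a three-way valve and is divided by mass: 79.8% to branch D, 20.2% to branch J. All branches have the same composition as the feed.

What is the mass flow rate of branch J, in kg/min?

290.9 kg/min

Branch J flow = 0.202×1440 = 290.88 kg/min.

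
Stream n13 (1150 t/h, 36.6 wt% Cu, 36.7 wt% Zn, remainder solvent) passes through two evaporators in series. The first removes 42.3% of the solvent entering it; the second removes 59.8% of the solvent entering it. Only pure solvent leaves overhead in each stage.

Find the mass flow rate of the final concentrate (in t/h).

solvent in feed = 1150×0.267 = 307.05 t/h.
After stage 1: solvent left = (1−0.423)×307.05 = 177.17; stream total = 1020.1 t/h.
After stage 2: solvent left = (1−0.598)×177.17 = 71.221; final concentrate = 914.17 t/h.

914.2 t/h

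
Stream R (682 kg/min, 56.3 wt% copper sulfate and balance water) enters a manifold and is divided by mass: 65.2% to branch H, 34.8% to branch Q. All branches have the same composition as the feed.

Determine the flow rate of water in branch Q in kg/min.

Branch Q total = 0.348×682 = 237.34 kg/min.
water in Q = 0.437×237.34 = 103.72 kg/min.

103.7 kg/min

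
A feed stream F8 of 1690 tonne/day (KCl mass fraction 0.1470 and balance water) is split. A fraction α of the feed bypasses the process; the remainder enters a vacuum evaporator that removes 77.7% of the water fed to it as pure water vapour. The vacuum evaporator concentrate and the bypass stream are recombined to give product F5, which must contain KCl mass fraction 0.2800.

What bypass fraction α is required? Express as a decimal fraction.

0.283

All 1690×0.147 = 248.43 tonne/day of KCl reaches F5, so F5 = 248.43/0.280 = 887.25 tonne/day and vapour = 802.75 tonne/day.
The evaporator receives (1−α)·1690 of feed at 0.853 water and removes 0.777 of that water:
0.777×0.853×(1−α)×1690 = 802.75
(1−α) = 802.75/1120.1 = 0.7167;  α = 0.2833.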